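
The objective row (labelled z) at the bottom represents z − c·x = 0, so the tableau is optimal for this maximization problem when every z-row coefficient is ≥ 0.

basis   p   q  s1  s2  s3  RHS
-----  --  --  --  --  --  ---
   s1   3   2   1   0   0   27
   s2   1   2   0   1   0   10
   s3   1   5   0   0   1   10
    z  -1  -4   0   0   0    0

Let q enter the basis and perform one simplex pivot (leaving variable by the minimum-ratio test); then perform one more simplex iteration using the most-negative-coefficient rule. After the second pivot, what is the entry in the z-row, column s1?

1/13

Ratio test on column q — row 1: 27/2 = 27/2; row 2: 10/2 = 5; row 3: 10/5 = 2. Minimum is 2 at row 3 (s3 leaves); pivot element 5.
Divide row 3 by 5; eliminate column q from the other rows.
Second iteration: most negative z-row entry is -1/5 in column p, so p enters.
Ratio test on column p — row 1: 23/(13/5) = 115/13; row 2: 6/(3/5) = 10; row 3: 2/(1/5) = 10. Minimum is 115/13 at row 1 (s1 leaves); pivot element 13/5.
Divide row 1 by 13/5; eliminate column p from the other rows.
After both pivots, the entry at the z-row, column s1 is 1/13.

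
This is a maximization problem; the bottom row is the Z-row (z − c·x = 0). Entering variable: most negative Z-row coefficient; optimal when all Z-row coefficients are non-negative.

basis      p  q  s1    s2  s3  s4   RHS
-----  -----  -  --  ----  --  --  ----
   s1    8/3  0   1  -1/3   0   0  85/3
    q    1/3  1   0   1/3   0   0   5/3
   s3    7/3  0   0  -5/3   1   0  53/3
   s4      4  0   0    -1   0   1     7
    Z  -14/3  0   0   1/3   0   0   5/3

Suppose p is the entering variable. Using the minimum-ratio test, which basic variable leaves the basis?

s4

Column p entries and ratios — s1: (85/3)/(8/3) = 85/8; q: (5/3)/(1/3) = 5; s3: (53/3)/(7/3) = 53/7; s4: 7/4 = 7/4.
Smallest ratio is 7/4 in the row of s4, so s4 leaves.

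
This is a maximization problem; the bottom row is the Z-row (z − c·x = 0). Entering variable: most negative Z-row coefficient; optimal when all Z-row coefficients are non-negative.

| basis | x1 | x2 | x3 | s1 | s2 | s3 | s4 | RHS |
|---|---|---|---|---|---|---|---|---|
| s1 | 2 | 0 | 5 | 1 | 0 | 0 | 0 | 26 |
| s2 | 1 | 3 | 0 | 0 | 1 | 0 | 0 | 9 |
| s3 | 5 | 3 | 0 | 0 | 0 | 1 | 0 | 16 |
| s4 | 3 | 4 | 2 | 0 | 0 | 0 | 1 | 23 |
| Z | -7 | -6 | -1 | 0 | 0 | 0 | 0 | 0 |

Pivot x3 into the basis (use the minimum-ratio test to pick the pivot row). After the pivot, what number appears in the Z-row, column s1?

Ratio test on column x3 — row 1: 26/5 = 26/5; row 2: entry 0 ≤ 0; row 3: entry 0 ≤ 0; row 4: 23/2 = 23/2. Minimum is 26/5 at row 1 (s1 leaves); pivot element 5.
Divide row 1 by 5; eliminate column x3 from the other rows.
Z-row update in column s1: 0 − (-1)·(1/5) = 1/5.

1/5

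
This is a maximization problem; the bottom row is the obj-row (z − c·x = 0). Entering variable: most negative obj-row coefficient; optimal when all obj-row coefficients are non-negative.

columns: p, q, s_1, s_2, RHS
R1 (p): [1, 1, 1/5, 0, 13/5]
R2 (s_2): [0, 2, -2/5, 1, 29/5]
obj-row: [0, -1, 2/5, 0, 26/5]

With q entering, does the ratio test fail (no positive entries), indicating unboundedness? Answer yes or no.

no

Column q has positive entries in row(s) 1, 2, so the ratio test bounds it — not unbounded.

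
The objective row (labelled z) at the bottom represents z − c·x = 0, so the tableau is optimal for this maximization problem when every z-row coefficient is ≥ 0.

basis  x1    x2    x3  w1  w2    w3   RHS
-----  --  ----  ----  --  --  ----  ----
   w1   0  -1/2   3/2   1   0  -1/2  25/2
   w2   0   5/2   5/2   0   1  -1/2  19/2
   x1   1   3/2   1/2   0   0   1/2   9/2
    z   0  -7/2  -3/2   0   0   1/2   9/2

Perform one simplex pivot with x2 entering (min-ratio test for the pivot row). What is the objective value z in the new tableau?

Ratio test on column x2 — row 1: entry -1/2 ≤ 0; row 2: (19/2)/(5/2) = 19/5; row 3: (9/2)/(3/2) = 3. Minimum is 3 at row 3 (x1 leaves); pivot element 3/2.
Pivot on row 3; the z-row RHS becomes 9/2 − (-7/2)·3 = 15.

15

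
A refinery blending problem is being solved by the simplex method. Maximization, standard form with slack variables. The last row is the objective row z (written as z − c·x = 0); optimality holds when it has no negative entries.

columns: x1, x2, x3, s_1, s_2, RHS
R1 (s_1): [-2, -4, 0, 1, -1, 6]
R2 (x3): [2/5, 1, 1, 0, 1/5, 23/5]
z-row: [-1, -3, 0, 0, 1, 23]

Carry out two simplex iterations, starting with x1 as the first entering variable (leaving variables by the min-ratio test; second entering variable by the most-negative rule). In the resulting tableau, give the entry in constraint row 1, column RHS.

122/5

Ratio test on column x1 — row 1: entry -2 ≤ 0; row 2: (23/5)/(2/5) = 23/2. Minimum is 23/2 at row 2 (x3 leaves); pivot element 2/5.
Divide row 2 by 2/5; eliminate column x1 from the other rows.
Second iteration: most negative z-row entry is -1/2 in column x2, so x2 enters.
Ratio test on column x2 — row 1: 29/1 = 29; row 2: (23/2)/(5/2) = 23/5. Minimum is 23/5 at row 2 (x1 leaves); pivot element 5/2.
Divide row 2 by 5/2; eliminate column x2 from the other rows.
After both pivots, the entry at constraint row 1, column RHS is 122/5.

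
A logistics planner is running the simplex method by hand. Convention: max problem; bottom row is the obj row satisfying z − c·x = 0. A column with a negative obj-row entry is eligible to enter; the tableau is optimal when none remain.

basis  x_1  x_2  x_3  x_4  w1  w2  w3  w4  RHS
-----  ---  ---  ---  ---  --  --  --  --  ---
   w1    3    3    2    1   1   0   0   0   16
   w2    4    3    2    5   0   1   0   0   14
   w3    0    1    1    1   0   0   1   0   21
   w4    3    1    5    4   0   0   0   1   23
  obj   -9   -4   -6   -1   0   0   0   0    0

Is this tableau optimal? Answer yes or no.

no

The obj-row has a negative entry -9 in column x_1, so it is not optimal.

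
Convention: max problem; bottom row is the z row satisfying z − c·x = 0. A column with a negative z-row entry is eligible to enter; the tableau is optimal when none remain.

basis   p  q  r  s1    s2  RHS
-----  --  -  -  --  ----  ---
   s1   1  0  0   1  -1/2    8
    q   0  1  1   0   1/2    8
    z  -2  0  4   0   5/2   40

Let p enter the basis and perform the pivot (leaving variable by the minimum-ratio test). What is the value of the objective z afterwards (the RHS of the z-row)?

56

Ratio test on column p — row 1: 8/1 = 8; row 2: entry 0 ≤ 0. Minimum is 8 at row 1 (s1 leaves); pivot element 1.
Pivot on row 1; the z-row RHS becomes 40 − (-2)·8 = 56.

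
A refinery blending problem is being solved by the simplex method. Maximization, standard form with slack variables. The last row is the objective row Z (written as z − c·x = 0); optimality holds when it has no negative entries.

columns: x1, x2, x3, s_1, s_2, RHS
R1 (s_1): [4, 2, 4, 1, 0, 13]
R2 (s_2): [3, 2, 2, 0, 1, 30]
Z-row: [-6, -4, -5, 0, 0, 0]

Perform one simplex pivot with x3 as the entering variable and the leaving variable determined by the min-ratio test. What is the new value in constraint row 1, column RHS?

Ratio test on column x3 — row 1: 13/4 = 13/4; row 2: 30/2 = 15. Minimum is 13/4 at row 1 (s_1 leaves); pivot element 4.
Divide row 1 by 4; eliminate column x3 from the other rows.
In the new row 1, the RHS entry is the old entry divided by the pivot: 13/4 = 13/4.

13/4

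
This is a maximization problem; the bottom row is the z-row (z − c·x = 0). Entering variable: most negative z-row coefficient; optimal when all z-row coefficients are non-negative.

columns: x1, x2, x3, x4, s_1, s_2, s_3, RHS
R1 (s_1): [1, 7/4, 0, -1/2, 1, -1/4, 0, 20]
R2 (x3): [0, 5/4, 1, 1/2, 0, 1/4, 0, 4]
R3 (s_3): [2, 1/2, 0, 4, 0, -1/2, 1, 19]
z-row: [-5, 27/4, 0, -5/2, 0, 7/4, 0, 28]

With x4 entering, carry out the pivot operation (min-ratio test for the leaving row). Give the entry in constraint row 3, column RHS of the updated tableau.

Ratio test on column x4 — row 1: entry -1/2 ≤ 0; row 2: 4/(1/2) = 8; row 3: 19/4 = 19/4. Minimum is 19/4 at row 3 (s_3 leaves); pivot element 4.
Divide row 3 by 4; eliminate column x4 from the other rows.
In the new row 3, the RHS entry is the old entry divided by the pivot: 19/4 = 19/4.

19/4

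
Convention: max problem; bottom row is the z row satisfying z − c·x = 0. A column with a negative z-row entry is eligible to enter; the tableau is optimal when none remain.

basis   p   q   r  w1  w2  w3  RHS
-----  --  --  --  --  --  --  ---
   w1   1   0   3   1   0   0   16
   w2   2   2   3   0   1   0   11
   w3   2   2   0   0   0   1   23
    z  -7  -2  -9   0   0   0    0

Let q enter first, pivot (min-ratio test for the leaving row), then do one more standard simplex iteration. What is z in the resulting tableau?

Ratio test on column q — row 1: entry 0 ≤ 0; row 2: 11/2 = 11/2; row 3: 23/2 = 23/2. Minimum is 11/2 at row 2 (w2 leaves); pivot element 2.
Pivot on row 2; the z-row RHS becomes 0 − (-2)·(11/2) = 11.
Next entering variable (most negative z-row entry -6): r.
Ratio test on column r — row 1: 16/3 = 16/3; row 2: (11/2)/(3/2) = 11/3; row 3: entry -3 ≤ 0. Minimum is 11/3 at row 2 (q leaves); pivot element 3/2.
After the second pivot the z-row RHS is 11 − (-6)·(11/3) = 33.

33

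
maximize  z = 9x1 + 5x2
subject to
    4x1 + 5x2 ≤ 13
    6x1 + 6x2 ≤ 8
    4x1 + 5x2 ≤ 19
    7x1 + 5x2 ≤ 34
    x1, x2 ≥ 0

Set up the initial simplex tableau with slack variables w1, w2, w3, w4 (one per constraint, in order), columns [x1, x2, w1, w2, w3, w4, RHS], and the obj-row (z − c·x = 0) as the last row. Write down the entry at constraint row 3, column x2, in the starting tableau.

5

Constraint 3 has coefficient 5 on x2.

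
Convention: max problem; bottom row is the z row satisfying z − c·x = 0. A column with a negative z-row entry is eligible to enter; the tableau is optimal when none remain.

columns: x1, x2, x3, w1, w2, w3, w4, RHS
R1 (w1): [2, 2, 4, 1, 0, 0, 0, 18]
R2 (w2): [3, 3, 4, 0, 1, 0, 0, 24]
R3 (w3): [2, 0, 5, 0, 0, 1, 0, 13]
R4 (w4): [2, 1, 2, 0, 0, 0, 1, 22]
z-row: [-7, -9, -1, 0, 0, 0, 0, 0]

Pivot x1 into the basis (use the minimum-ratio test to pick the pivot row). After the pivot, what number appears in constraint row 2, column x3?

-7/2

Ratio test on column x1 — row 1: 18/2 = 9; row 2: 24/3 = 8; row 3: 13/2 = 13/2; row 4: 22/2 = 11. Minimum is 13/2 at row 3 (w3 leaves); pivot element 2.
Divide row 3 by 2; eliminate column x1 from the other rows.
Row 2 update in column x3: 4 − 3·(5/2) = -7/2.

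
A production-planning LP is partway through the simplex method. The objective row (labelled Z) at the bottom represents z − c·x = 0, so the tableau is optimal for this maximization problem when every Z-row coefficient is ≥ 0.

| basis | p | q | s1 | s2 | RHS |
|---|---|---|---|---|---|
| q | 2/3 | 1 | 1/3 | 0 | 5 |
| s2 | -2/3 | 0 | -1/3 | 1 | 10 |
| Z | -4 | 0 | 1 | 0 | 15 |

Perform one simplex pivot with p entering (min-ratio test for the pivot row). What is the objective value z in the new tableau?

Ratio test on column p — row 1: 5/(2/3) = 15/2; row 2: entry -2/3 ≤ 0. Minimum is 15/2 at row 1 (q leaves); pivot element 2/3.
Pivot on row 1; the Z-row RHS becomes 15 − (-4)·(15/2) = 45.

45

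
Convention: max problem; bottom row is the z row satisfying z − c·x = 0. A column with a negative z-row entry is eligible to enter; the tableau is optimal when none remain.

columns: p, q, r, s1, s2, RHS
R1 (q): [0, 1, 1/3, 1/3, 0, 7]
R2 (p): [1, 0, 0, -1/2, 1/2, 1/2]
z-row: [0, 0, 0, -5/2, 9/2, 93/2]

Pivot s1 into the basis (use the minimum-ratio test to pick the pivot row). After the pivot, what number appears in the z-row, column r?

Ratio test on column s1 — row 1: 7/(1/3) = 21; row 2: entry -1/2 ≤ 0. Minimum is 21 at row 1 (q leaves); pivot element 1/3.
Divide row 1 by 1/3; eliminate column s1 from the other rows.
z-row update in column r: 0 − (-5/2)·1 = 5/2.

5/2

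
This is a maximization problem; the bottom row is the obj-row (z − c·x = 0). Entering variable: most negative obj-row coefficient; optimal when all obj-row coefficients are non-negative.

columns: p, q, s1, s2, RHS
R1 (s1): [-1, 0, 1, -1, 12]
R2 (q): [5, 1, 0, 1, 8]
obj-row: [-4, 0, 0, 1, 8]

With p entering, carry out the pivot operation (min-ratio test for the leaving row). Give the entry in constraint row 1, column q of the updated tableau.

Ratio test on column p — row 1: entry -1 ≤ 0; row 2: 8/5 = 8/5. Minimum is 8/5 at row 2 (q leaves); pivot element 5.
Divide row 2 by 5; eliminate column p from the other rows.
Row 1 update in column q: 0 − (-1)·(1/5) = 1/5.

1/5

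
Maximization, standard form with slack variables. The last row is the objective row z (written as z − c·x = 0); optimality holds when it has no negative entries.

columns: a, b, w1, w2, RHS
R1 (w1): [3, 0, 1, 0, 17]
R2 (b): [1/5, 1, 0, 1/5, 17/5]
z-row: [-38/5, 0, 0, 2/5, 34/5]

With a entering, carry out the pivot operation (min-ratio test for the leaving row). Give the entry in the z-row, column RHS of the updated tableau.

Ratio test on column a — row 1: 17/3 = 17/3; row 2: (17/5)/(1/5) = 17. Minimum is 17/3 at row 1 (w1 leaves); pivot element 3.
Divide row 1 by 3; eliminate column a from the other rows.
z-row update in column RHS: 34/5 − (-38/5)·(17/3) = 748/15.

748/15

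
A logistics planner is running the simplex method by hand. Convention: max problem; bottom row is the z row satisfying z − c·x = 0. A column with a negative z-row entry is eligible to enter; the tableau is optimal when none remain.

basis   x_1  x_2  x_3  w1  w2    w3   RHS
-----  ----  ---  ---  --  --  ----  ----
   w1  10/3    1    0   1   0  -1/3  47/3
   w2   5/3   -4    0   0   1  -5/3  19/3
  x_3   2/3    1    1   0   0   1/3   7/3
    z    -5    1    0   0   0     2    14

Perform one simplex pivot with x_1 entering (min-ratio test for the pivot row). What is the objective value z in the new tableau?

63/2

Ratio test on column x_1 — row 1: (47/3)/(10/3) = 47/10; row 2: (19/3)/(5/3) = 19/5; row 3: (7/3)/(2/3) = 7/2. Minimum is 7/2 at row 3 (x_3 leaves); pivot element 2/3.
Pivot on row 3; the z-row RHS becomes 14 − (-5)·(7/2) = 63/2.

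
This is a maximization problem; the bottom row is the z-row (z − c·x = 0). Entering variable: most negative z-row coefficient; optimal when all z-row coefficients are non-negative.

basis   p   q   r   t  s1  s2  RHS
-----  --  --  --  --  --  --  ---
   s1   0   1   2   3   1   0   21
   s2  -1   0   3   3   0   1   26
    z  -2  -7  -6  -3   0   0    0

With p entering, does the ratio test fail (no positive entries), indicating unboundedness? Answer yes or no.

yes

Every constraint-row entry in column p is ≤ 0, so increasing p is unbounded.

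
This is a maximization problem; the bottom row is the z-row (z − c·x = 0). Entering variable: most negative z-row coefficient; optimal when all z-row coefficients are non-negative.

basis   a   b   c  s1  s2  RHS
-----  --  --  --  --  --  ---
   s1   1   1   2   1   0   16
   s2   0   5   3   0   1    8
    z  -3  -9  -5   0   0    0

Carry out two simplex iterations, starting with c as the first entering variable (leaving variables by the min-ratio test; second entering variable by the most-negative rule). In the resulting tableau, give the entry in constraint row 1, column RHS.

Ratio test on column c — row 1: 16/2 = 8; row 2: 8/3 = 8/3. Minimum is 8/3 at row 2 (s2 leaves); pivot element 3.
Divide row 2 by 3; eliminate column c from the other rows.
Second iteration: most negative z-row entry is -3 in column a, so a enters.
Ratio test on column a — row 1: (32/3)/1 = 32/3; row 2: entry 0 ≤ 0. Minimum is 32/3 at row 1 (s1 leaves); pivot element 1.
Divide row 1 by 1; eliminate column a from the other rows.
After both pivots, the entry at constraint row 1, column RHS is 32/3.

32/3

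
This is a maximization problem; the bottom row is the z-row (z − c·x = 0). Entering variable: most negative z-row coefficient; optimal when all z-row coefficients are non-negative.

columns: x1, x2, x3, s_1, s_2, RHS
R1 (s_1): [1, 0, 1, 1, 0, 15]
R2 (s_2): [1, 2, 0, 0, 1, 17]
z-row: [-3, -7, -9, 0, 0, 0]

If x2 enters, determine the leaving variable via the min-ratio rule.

s_2

Column x2 entries and ratios — s_1: 0 ≤ 0, skip; s_2: 17/2 = 17/2.
Smallest ratio is 17/2 in the row of s_2, so s_2 leaves.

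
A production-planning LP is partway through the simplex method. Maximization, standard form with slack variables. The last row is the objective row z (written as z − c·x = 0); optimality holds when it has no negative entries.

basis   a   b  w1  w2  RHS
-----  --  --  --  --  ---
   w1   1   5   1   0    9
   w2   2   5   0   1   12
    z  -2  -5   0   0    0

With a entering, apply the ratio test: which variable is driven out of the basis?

Column a entries and ratios — w1: 9/1 = 9; w2: 12/2 = 6.
Smallest ratio is 6 in the row of w2, so w2 leaves.

w2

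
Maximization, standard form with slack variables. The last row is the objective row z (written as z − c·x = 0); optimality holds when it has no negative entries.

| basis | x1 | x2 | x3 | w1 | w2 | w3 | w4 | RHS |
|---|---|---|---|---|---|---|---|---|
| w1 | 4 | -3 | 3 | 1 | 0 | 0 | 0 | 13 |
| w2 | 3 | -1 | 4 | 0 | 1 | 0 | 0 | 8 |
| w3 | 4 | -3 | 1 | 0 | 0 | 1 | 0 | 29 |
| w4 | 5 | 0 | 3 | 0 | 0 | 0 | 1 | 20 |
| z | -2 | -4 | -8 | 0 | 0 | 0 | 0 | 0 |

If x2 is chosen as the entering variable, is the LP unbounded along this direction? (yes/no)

yes

Every constraint-row entry in column x2 is ≤ 0, so increasing x2 is unbounded.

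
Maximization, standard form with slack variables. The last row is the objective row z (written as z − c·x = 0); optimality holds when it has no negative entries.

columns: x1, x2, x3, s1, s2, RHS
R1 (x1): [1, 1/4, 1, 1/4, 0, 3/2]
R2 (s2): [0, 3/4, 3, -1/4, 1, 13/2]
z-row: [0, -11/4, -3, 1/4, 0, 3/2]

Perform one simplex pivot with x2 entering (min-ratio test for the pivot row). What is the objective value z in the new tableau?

Ratio test on column x2 — row 1: (3/2)/(1/4) = 6; row 2: (13/2)/(3/4) = 26/3. Minimum is 6 at row 1 (x1 leaves); pivot element 1/4.
Pivot on row 1; the z-row RHS becomes 3/2 − (-11/4)·6 = 18.

18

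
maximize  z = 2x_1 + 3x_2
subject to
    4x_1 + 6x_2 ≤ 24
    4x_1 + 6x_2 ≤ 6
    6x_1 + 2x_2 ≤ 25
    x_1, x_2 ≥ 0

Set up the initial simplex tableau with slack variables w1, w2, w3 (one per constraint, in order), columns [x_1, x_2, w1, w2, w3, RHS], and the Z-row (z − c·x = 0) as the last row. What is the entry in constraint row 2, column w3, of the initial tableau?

0

Slack w3 belongs to constraint 3; its column is the unit vector e_3, so the entry in row 2 is 0.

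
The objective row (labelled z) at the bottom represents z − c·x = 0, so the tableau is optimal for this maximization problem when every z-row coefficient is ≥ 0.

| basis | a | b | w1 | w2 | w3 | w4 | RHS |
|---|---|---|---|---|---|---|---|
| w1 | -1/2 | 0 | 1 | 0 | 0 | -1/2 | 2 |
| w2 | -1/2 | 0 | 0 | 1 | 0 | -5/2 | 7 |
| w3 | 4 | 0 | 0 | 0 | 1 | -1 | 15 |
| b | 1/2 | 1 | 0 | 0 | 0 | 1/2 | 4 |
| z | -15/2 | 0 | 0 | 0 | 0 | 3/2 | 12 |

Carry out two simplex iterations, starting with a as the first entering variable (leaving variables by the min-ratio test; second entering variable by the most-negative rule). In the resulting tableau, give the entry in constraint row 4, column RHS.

Ratio test on column a — row 1: entry -1/2 ≤ 0; row 2: entry -1/2 ≤ 0; row 3: 15/4 = 15/4; row 4: 4/(1/2) = 8. Minimum is 15/4 at row 3 (w3 leaves); pivot element 4.
Divide row 3 by 4; eliminate column a from the other rows.
Second iteration: most negative z-row entry is -3/8 in column w4, so w4 enters.
Ratio test on column w4 — row 1: entry -5/8 ≤ 0; row 2: entry -21/8 ≤ 0; row 3: entry -1/4 ≤ 0; row 4: (17/8)/(5/8) = 17/5. Minimum is 17/5 at row 4 (b leaves); pivot element 5/8.
Divide row 4 by 5/8; eliminate column w4 from the other rows.
After both pivots, the entry at constraint row 4, column RHS is 17/5.

17/5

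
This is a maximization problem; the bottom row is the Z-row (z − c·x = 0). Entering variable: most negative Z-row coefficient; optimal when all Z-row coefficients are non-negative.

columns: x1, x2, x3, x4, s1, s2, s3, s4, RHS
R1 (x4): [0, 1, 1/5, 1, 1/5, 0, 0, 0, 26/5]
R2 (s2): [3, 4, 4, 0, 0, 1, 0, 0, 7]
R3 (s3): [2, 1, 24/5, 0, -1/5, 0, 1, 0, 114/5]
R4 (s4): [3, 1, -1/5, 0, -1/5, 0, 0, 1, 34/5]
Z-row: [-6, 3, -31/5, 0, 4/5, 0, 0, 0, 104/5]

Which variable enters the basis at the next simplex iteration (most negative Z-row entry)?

x3

Negative Z-row entries: x1: -6, x3: -31/5.
The most negative is -31/5 in column x3, so x3 enters.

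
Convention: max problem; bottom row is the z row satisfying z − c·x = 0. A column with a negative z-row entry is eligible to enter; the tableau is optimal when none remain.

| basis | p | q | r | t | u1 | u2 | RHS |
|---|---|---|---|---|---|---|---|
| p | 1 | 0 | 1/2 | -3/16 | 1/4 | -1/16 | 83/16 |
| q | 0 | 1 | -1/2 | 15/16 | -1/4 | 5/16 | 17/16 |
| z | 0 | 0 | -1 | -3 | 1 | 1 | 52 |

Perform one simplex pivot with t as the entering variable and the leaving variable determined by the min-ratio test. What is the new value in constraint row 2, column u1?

-4/15

Ratio test on column t — row 1: entry -3/16 ≤ 0; row 2: (17/16)/(15/16) = 17/15. Minimum is 17/15 at row 2 (q leaves); pivot element 15/16.
Divide row 2 by 15/16; eliminate column t from the other rows.
In the new row 2, the u1 entry is the old entry divided by the pivot: (-1/4)/(15/16) = -4/15.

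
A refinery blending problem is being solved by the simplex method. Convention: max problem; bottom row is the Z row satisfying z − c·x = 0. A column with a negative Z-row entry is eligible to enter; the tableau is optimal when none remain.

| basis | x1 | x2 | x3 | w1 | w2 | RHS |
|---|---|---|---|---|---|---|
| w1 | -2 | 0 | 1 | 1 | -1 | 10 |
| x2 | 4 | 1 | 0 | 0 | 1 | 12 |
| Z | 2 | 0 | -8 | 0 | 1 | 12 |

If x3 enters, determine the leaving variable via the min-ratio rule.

Column x3 entries and ratios — w1: 10/1 = 10; x2: 0 ≤ 0, skip.
Smallest ratio is 10 in the row of w1, so w1 leaves.

w1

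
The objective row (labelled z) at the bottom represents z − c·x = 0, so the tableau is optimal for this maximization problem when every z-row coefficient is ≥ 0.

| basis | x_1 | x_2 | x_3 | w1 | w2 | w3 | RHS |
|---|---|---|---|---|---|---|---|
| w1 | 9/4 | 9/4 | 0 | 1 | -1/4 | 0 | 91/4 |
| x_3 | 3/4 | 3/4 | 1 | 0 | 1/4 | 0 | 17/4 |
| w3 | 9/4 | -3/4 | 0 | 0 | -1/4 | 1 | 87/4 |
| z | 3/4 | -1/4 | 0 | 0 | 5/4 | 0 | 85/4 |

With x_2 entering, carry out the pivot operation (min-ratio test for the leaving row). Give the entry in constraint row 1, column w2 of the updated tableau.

-1

Ratio test on column x_2 — row 1: (91/4)/(9/4) = 91/9; row 2: (17/4)/(3/4) = 17/3; row 3: entry -3/4 ≤ 0. Minimum is 17/3 at row 2 (x_3 leaves); pivot element 3/4.
Divide row 2 by 3/4; eliminate column x_2 from the other rows.
Row 1 update in column w2: -1/4 − (9/4)·(1/3) = -1.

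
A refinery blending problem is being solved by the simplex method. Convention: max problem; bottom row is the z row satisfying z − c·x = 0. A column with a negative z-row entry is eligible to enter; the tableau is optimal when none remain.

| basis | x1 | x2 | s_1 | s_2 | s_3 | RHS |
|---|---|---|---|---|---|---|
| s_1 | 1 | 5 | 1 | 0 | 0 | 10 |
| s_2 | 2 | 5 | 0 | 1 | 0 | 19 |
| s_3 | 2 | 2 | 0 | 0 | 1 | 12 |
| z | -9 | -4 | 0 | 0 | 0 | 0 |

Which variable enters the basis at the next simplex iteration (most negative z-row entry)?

Negative z-row entries: x1: -9, x2: -4.
The most negative is -9 in column x1, so x1 enters.

x1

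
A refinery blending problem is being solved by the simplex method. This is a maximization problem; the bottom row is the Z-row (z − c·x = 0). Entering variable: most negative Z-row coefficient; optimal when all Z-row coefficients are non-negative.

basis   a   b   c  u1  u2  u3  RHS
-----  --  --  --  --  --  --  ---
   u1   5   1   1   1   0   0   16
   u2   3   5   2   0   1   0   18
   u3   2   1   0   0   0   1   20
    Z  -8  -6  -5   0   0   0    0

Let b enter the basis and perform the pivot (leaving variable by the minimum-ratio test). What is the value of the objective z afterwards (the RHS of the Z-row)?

108/5

Ratio test on column b — row 1: 16/1 = 16; row 2: 18/5 = 18/5; row 3: 20/1 = 20. Minimum is 18/5 at row 2 (u2 leaves); pivot element 5.
Pivot on row 2; the Z-row RHS becomes 0 − (-6)·(18/5) = 108/5.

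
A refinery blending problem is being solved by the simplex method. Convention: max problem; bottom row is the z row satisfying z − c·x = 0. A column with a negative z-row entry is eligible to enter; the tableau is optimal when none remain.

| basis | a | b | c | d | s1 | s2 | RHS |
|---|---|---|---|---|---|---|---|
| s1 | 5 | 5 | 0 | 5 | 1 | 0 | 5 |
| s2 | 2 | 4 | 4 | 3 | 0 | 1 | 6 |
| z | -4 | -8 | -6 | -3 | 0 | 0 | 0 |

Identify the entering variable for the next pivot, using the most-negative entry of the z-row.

b

Negative z-row entries: a: -4, b: -8, c: -6, d: -3.
The most negative is -8 in column b, so b enters.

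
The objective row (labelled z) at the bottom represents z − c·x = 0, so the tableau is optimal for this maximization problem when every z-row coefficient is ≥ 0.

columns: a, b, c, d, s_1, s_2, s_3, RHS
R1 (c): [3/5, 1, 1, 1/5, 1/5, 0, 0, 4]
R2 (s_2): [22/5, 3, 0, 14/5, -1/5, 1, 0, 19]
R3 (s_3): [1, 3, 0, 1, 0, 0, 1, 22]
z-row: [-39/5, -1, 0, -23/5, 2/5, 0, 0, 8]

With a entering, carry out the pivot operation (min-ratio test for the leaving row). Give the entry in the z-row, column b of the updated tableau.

Ratio test on column a — row 1: 4/(3/5) = 20/3; row 2: 19/(22/5) = 95/22; row 3: 22/1 = 22. Minimum is 95/22 at row 2 (s_2 leaves); pivot element 22/5.
Divide row 2 by 22/5; eliminate column a from the other rows.
z-row update in column b: -1 − (-39/5)·(15/22) = 95/22.

95/22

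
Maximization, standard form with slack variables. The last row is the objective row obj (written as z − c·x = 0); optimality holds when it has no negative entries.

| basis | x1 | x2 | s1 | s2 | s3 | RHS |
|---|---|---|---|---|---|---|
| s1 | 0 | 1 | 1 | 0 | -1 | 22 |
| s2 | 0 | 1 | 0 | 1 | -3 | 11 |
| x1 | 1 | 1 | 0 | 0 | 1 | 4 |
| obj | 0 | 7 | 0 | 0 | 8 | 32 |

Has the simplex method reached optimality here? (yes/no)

Every obj-row coefficient is ≥ 0, so the tableau is optimal.

yes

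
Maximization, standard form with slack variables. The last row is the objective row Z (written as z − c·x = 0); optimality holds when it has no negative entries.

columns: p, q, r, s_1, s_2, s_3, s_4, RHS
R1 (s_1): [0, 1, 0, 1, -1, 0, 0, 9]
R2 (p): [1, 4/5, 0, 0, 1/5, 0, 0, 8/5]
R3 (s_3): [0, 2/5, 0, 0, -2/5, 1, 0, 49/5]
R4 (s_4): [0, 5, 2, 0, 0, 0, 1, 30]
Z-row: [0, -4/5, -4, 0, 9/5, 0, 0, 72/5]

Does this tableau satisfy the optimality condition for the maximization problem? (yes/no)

The Z-row has a negative entry -4 in column r, so it is not optimal.

no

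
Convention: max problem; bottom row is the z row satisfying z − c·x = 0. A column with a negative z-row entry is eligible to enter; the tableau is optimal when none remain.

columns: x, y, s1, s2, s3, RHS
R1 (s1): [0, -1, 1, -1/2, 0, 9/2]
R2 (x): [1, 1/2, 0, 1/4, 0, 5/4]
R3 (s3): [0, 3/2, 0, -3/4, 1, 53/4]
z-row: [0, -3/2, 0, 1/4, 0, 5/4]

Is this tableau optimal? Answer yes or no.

no

The z-row has a negative entry -3/2 in column y, so it is not optimal.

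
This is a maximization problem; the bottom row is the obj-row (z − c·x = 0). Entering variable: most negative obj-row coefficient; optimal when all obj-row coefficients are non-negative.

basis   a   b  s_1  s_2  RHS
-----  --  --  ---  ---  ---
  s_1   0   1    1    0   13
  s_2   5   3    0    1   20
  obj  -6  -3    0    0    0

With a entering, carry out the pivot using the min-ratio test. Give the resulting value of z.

Ratio test on column a — row 1: entry 0 ≤ 0; row 2: 20/5 = 4. Minimum is 4 at row 2 (s_2 leaves); pivot element 5.
Pivot on row 2; the obj-row RHS becomes 0 − (-6)·4 = 24.

24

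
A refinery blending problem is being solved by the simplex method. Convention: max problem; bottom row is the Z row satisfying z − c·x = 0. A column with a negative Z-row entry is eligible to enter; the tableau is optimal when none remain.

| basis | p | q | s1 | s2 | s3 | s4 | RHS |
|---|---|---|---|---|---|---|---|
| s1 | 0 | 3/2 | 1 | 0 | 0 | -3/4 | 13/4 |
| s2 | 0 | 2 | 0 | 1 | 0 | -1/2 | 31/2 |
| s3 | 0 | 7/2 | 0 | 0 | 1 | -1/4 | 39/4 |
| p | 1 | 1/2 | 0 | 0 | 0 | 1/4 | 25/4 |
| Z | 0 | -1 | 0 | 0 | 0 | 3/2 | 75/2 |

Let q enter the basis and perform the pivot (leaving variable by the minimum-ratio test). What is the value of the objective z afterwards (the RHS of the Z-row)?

119/3

Ratio test on column q — row 1: (13/4)/(3/2) = 13/6; row 2: (31/2)/2 = 31/4; row 3: (39/4)/(7/2) = 39/14; row 4: (25/4)/(1/2) = 25/2. Minimum is 13/6 at row 1 (s1 leaves); pivot element 3/2.
Pivot on row 1; the Z-row RHS becomes 75/2 − (-1)·(13/6) = 119/3.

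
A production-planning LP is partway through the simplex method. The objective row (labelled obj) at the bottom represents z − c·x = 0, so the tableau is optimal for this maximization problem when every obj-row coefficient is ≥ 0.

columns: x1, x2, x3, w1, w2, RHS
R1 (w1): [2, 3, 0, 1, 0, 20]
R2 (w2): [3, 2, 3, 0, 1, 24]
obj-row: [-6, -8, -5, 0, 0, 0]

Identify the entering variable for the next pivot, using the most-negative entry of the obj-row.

Negative obj-row entries: x1: -6, x2: -8, x3: -5.
The most negative is -8 in column x2, so x2 enters.

x2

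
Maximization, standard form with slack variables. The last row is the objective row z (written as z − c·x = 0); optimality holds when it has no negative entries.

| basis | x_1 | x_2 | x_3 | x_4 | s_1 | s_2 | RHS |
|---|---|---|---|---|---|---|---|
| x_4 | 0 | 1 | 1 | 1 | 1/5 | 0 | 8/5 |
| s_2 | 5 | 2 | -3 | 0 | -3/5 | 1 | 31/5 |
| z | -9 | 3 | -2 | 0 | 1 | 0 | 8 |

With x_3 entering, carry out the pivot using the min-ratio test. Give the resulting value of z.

56/5

Ratio test on column x_3 — row 1: (8/5)/1 = 8/5; row 2: entry -3 ≤ 0. Minimum is 8/5 at row 1 (x_4 leaves); pivot element 1.
Pivot on row 1; the z-row RHS becomes 8 − (-2)·(8/5) = 56/5.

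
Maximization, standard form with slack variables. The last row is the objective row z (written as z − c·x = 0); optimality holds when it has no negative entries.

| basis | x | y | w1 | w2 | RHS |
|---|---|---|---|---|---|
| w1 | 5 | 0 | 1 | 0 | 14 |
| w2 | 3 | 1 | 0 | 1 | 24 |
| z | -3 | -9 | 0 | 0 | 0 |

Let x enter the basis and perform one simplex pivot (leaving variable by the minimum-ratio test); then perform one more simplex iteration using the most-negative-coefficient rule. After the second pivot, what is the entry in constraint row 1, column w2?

Ratio test on column x — row 1: 14/5 = 14/5; row 2: 24/3 = 8. Minimum is 14/5 at row 1 (w1 leaves); pivot element 5.
Divide row 1 by 5; eliminate column x from the other rows.
Second iteration: most negative z-row entry is -9 in column y, so y enters.
Ratio test on column y — row 1: entry 0 ≤ 0; row 2: (78/5)/1 = 78/5. Minimum is 78/5 at row 2 (w2 leaves); pivot element 1.
Divide row 2 by 1; eliminate column y from the other rows.
After both pivots, the entry at constraint row 1, column w2 is 0.

0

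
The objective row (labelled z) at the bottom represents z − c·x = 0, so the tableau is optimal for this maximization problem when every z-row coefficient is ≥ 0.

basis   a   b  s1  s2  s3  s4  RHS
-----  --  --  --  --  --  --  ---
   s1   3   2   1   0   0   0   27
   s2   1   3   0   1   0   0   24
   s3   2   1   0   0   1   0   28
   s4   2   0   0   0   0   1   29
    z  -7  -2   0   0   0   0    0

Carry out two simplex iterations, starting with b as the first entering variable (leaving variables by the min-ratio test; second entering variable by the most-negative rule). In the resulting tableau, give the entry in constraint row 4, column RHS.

Ratio test on column b — row 1: 27/2 = 27/2; row 2: 24/3 = 8; row 3: 28/1 = 28; row 4: entry 0 ≤ 0. Minimum is 8 at row 2 (s2 leaves); pivot element 3.
Divide row 2 by 3; eliminate column b from the other rows.
Second iteration: most negative z-row entry is -19/3 in column a, so a enters.
Ratio test on column a — row 1: 11/(7/3) = 33/7; row 2: 8/(1/3) = 24; row 3: 20/(5/3) = 12; row 4: 29/2 = 29/2. Minimum is 33/7 at row 1 (s1 leaves); pivot element 7/3.
Divide row 1 by 7/3; eliminate column a from the other rows.
After both pivots, the entry at constraint row 4, column RHS is 137/7.

137/7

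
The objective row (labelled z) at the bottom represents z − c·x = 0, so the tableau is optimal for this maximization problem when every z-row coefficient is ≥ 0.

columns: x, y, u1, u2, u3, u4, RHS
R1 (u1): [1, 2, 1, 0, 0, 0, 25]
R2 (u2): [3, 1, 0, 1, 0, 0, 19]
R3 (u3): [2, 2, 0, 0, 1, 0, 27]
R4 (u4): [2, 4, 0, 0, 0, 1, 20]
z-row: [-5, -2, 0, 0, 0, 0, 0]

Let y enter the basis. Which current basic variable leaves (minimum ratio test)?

Column y entries and ratios — u1: 25/2 = 25/2; u2: 19/1 = 19; u3: 27/2 = 27/2; u4: 20/4 = 5.
Smallest ratio is 5 in the row of u4, so u4 leaves.

u4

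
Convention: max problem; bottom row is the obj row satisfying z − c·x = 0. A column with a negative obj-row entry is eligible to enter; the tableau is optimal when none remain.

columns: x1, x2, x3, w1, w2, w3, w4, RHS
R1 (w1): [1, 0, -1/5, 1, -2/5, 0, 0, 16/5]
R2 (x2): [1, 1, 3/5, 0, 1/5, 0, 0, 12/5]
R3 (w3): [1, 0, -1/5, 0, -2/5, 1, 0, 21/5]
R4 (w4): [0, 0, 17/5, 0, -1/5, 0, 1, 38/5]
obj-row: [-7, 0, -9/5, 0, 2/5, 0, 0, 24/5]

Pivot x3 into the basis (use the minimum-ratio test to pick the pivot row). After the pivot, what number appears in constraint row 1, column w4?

Ratio test on column x3 — row 1: entry -1/5 ≤ 0; row 2: (12/5)/(3/5) = 4; row 3: entry -1/5 ≤ 0; row 4: (38/5)/(17/5) = 38/17. Minimum is 38/17 at row 4 (w4 leaves); pivot element 17/5.
Divide row 4 by 17/5; eliminate column x3 from the other rows.
Row 1 update in column w4: 0 − (-1/5)·(5/17) = 1/17.

1/17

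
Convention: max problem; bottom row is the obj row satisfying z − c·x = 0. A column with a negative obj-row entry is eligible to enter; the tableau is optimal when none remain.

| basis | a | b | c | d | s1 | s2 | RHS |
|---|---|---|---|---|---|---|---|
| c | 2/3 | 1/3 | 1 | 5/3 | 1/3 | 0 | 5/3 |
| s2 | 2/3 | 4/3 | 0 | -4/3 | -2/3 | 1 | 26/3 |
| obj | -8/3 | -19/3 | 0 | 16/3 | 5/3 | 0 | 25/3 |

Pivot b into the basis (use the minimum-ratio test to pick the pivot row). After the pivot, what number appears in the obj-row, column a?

Ratio test on column b — row 1: (5/3)/(1/3) = 5; row 2: (26/3)/(4/3) = 13/2. Minimum is 5 at row 1 (c leaves); pivot element 1/3.
Divide row 1 by 1/3; eliminate column b from the other rows.
obj-row update in column a: -8/3 − (-19/3)·2 = 10.

10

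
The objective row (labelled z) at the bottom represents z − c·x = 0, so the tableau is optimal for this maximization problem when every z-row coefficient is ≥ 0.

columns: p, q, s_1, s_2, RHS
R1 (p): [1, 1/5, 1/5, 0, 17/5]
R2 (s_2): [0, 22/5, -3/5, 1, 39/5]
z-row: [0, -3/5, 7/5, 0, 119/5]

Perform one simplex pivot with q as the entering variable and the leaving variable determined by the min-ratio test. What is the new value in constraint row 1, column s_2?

-1/22

Ratio test on column q — row 1: (17/5)/(1/5) = 17; row 2: (39/5)/(22/5) = 39/22. Minimum is 39/22 at row 2 (s_2 leaves); pivot element 22/5.
Divide row 2 by 22/5; eliminate column q from the other rows.
Row 1 update in column s_2: 0 − (1/5)·(5/22) = -1/22.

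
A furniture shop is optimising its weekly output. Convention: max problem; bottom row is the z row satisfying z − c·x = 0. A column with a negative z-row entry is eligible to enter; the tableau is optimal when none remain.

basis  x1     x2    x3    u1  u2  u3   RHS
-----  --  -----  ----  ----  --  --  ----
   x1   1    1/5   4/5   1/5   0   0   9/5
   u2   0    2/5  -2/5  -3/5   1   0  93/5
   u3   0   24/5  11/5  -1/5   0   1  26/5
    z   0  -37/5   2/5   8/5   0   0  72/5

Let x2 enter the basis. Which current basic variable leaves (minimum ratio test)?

u3

Column x2 entries and ratios — x1: (9/5)/(1/5) = 9; u2: (93/5)/(2/5) = 93/2; u3: (26/5)/(24/5) = 13/12.
Smallest ratio is 13/12 in the row of u3, so u3 leaves.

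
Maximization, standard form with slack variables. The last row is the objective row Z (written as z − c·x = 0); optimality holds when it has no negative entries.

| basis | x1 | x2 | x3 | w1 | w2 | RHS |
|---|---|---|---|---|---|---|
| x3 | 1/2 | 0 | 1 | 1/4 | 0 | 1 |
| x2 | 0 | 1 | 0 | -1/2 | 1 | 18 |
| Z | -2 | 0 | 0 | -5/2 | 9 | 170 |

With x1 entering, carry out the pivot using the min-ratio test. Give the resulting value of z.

174

Ratio test on column x1 — row 1: 1/(1/2) = 2; row 2: entry 0 ≤ 0. Minimum is 2 at row 1 (x3 leaves); pivot element 1/2.
Pivot on row 1; the Z-row RHS becomes 170 − (-2)·2 = 174.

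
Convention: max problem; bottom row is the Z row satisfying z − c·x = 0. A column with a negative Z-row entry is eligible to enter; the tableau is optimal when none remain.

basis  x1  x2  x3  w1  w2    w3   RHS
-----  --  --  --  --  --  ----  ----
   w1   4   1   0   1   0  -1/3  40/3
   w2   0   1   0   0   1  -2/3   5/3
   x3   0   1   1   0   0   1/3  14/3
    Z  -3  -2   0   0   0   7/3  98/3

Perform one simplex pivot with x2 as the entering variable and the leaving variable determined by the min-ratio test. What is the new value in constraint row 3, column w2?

Ratio test on column x2 — row 1: (40/3)/1 = 40/3; row 2: (5/3)/1 = 5/3; row 3: (14/3)/1 = 14/3. Minimum is 5/3 at row 2 (w2 leaves); pivot element 1.
Divide row 2 by 1; eliminate column x2 from the other rows.
Row 3 update in column w2: 0 − 1·1 = -1.

-1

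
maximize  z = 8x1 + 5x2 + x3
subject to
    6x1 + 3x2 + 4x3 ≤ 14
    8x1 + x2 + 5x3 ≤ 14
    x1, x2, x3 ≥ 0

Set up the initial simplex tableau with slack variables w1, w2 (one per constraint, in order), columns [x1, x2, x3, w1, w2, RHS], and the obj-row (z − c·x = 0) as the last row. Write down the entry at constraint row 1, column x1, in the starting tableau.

6

Constraint 1 has coefficient 6 on x1.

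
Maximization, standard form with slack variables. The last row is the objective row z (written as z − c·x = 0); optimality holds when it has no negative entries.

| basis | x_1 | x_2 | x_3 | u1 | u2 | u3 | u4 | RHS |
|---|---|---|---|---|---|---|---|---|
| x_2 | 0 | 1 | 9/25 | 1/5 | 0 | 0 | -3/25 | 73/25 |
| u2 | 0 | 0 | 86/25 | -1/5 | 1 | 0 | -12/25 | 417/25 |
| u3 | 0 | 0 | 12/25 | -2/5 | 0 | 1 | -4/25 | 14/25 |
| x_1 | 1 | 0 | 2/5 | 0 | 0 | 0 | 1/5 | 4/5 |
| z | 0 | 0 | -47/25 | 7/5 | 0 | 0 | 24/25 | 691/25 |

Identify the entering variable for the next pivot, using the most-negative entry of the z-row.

x_3

Negative z-row entries: x_3: -47/25.
The most negative is -47/25 in column x_3, so x_3 enters.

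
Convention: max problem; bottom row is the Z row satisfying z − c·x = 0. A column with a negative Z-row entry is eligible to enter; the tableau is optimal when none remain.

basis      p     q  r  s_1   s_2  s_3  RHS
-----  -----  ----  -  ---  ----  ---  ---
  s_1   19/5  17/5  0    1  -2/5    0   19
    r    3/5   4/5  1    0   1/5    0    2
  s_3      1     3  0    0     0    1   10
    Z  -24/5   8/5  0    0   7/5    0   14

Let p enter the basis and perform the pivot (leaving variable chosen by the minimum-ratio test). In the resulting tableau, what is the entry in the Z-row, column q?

8

Ratio test on column p — row 1: 19/(19/5) = 5; row 2: 2/(3/5) = 10/3; row 3: 10/1 = 10. Minimum is 10/3 at row 2 (r leaves); pivot element 3/5.
Divide row 2 by 3/5; eliminate column p from the other rows.
Z-row update in column q: 8/5 − (-24/5)·(4/3) = 8.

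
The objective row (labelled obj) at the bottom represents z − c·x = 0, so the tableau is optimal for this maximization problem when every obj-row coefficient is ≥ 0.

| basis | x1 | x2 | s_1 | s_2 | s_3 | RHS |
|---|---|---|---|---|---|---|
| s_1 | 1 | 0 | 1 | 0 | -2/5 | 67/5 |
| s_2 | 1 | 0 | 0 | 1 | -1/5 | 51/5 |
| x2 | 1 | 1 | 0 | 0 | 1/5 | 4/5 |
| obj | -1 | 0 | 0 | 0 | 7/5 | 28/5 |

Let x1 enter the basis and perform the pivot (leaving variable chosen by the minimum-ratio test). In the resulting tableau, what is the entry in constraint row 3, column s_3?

1/5

Ratio test on column x1 — row 1: (67/5)/1 = 67/5; row 2: (51/5)/1 = 51/5; row 3: (4/5)/1 = 4/5. Minimum is 4/5 at row 3 (x2 leaves); pivot element 1.
Divide row 3 by 1; eliminate column x1 from the other rows.
In the new row 3, the s_3 entry is the old entry divided by the pivot: (1/5)/1 = 1/5.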